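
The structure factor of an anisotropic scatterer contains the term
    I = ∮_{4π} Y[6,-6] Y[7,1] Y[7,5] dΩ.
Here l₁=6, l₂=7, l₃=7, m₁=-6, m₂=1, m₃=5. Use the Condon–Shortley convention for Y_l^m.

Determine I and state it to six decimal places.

Checks pass: Σm=0; 20 even; l₃=7∈[1,13].
(2·6+1)(2·7+1)(2·7+1) = 2925
Δ: 6! 6! 8! / 21! → 1/2444321880
sum: t=0:+1/2612736000 t=1:−1/20736000 t=2:+1/1658880 t=3:−1/746496 t=4:+1/1658880 t=5:−1/20736000 t=6:+1/2612736000 = -1/4354560
3j²(6 7 7; 0 0 0) = Δ·Π!·Σ² = 1000/138567  (sign +1)
sum: t=6:+1/746496000 = 1/746496000
3j²(6 7 7; -6 1 5) = Δ·Π!·Σ² = 616/62985  (sign +1)
combine: 4πI² = 2925·1000/138567·616/62985 = 280000/1356277
take √, sign +1: I = 0.12817398

0.128174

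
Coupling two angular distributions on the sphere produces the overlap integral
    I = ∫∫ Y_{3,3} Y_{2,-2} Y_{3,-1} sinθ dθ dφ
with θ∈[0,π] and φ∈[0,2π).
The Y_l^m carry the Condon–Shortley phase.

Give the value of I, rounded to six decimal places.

Checks pass: Σm=0; 8 even; l₃=3∈[1,5].
(2·3+1)(2·2+1)(2·3+1) = 245
Δ: 2! 4! 2! / 9! → 1/3780
sum: t=0:+1/24 t=1:−1/4 t=2:+1/24 = -1/6
3j²(3 2 3; 0 0 0) = Δ·Π!·Σ² = 4/105  (sign +1)
sum: t=0:+1/96 = 1/96
3j²(3 2 3; 3 -2 -1) = Δ·Π!·Σ² = 1/42  (sign +1)
combine: 4πI² = 245·4/105·1/42 = 2/9
take √, sign +1: I = 0.13298076

0.132981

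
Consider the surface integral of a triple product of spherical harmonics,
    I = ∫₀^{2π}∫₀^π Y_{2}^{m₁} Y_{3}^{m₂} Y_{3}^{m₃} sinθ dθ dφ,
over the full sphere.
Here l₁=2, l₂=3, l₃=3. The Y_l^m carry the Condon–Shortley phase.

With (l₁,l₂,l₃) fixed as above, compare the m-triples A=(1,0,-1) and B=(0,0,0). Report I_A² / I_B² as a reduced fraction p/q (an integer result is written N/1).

Same 2,3,3: normalisation and zero-m 3j drop out of the ratio.
A: Δ: 2! 2! 4! / 9! → 1/3780; sum: t=0:+1/12 t=1:−1/8 = -1/24; 3j²(2 3 3; 1 0 -1) = Δ·Π!·Σ² = 1/210  (sign -1)
B: Δ: 2! 2! 4! / 9! → 1/3780; sum: t=0:+1/24 t=1:−1/4 t=2:+1/24 = -1/6; 3j²(2 3 3; 0 0 0) = Δ·Π!·Σ² = 4/105  (sign +1)
I_A²/I_B² = (1/210)/(4/105) = 1/8

1/8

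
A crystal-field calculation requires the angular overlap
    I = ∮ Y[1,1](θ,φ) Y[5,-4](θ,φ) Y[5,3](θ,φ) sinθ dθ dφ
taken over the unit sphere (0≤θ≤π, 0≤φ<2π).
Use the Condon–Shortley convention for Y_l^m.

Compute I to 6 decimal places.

l₁+l₂+l₃=11 is odd: 3j(l;000)=0 ⇒ I=0

0.000000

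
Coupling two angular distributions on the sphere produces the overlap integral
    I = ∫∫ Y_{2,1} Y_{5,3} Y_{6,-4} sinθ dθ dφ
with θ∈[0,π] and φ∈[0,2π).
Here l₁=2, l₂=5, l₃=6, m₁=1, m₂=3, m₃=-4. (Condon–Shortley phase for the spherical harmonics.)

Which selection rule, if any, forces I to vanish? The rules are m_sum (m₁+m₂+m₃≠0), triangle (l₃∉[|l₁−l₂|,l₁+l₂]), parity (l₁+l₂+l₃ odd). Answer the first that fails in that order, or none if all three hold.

parity

azimuthal sum: 1 + 3 − 4 = 0  ✓
3 ≤ 6 ≤ 7 (triangle on l)  ✓
L = 2 + 5 + 6 = 13 (odd)  ✗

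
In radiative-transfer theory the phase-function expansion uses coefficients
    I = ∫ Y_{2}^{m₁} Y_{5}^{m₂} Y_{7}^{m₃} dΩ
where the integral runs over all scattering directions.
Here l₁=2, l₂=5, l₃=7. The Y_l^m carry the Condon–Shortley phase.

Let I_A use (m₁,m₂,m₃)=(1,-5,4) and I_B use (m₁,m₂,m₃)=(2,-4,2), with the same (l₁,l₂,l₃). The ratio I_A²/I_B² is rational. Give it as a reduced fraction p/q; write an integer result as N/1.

Shared (l₁,l₂,l₃)=(2,5,7): N and (l;000)² cancel in I_A²/I_B².
A: Δ = 0!·4!·10!/15! = 1/15015; Racah Σ t=0..0: t=0:+1/21772800 = 1/21772800; ⇒ 3j(2 5 7; 1 -5 4)² = 1/1365, sgn -1
B: Δ = 0!·4!·10!/15! = 1/15015; Racah Σ t=0..0: t=0:+1/8709120 = 1/8709120; ⇒ 3j(2 5 7; 2 -4 2)² = 1/3003, sgn -1
I_A²/I_B² = (1/1365)/(1/3003) = 11/5

11/5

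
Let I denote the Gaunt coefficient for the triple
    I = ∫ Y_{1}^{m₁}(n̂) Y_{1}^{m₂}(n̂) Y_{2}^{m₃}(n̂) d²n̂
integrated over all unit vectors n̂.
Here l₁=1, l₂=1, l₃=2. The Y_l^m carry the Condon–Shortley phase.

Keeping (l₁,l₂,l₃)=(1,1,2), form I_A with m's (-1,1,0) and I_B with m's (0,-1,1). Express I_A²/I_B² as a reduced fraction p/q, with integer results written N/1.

Shared (l₁,l₂,l₃)=(1,1,2): N and (l;000)² cancel in I_A²/I_B².
A: Δ = 0!·2!·2!/5! = 1/30; Racah Σ t=0..0: t=0:+1/4 = 1/4; ⇒ 3j(1 1 2; -1 1 0)² = 1/30, sgn +1
B: Δ = 0!·2!·2!/5! = 1/30; Racah Σ t=0..0: t=0:+1/2 = 1/2; ⇒ 3j(1 1 2; 0 -1 1)² = 1/10, sgn -1
I_A²/I_B² = (1/30)/(1/10) = 1/3

1/3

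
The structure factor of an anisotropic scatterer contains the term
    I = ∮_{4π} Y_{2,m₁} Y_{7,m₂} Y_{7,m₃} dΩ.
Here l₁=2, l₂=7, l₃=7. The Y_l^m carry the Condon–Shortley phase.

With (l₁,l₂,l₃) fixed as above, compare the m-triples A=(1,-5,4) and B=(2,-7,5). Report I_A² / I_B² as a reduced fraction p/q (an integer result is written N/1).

729/91

l's match ⇒ only the (l;m) 3-j factors differ between A and B.
A: triangle coeff Δ(2,7,7) = 1/185640; Σ_t [0,1]: t=0:+1/14515200 t=1:−1/79833600 = 1/17740800; (3j)²=729/30940 [(2 7 7; 1 -5 4)], sign=-1
B: triangle coeff Δ(2,7,7) = 1/185640; Σ_t [0,0]: t=0:+1/1916006400 = 1/1916006400; (3j)²=1/340 [(2 7 7; 2 -7 5)], sign=+1
I_A²/I_B² = (729/30940)/(1/340) = 729/91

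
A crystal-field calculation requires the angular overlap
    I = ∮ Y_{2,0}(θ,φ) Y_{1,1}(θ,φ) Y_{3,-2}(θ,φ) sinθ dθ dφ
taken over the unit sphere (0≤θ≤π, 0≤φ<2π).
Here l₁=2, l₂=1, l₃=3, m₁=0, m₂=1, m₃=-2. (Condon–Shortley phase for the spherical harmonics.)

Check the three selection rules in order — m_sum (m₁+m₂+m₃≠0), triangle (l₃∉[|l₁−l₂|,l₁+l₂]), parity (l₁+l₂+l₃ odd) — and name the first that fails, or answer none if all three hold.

Σmᵢ = -1  ✗
l₃∈[|l₁−l₂|,l₁+l₂]=[1,3], have l₃=3
Σlᵢ = 6 ⇒ even

m_sum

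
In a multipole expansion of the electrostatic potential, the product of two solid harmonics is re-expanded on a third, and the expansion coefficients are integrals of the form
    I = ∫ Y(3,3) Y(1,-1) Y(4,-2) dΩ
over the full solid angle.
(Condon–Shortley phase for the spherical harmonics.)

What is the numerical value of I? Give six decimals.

0.061558

Checks pass: Σm=0; 8 even; l₃=4∈[2,4].
(2·3+1)(2·1+1)(2·4+1) = 189
Δ: 0! 6! 2! / 9! → 1/252
sum: t=0:+1/36 = 1/36
3j²(3 1 4; 0 0 0) = Δ·Π!·Σ² = 4/63  (sign +1)
sum: t=0:+1/1440 = 1/1440
3j²(3 1 4; 3 -1 -2) = Δ·Π!·Σ² = 1/252  (sign +1)
combine: 4πI² = 189·4/63·1/252 = 1/21
take √, sign +1: I = 0.06155813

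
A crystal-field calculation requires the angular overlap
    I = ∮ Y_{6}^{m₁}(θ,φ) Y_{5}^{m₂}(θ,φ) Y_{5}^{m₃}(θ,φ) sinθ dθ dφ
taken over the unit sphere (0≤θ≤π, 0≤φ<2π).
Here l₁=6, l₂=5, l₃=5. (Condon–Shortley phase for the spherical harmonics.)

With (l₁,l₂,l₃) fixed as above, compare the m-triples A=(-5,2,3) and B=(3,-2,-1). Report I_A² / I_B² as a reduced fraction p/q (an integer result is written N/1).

l's match ⇒ only the (l;m) 3-j factors differ between A and B.
A: triangle coeff Δ(6,5,5) = 1/28588560; Σ_t [5,6]: t=5:−1/345600 t=6:+1/518400 = -1/1036800; (3j)²=7/2210 [(6 5 5; -5 2 3)], sign=-1
B: triangle coeff Δ(6,5,5) = 1/28588560; Σ_t [0,3]: t=0:+1/155520 t=1:−1/23040 t=2:+1/34560 t=3:−1/622080 = -1/103680; (3j)²=9/2431 [(6 5 5; 3 -2 -1)], sign=-1
I_A²/I_B² = (7/2210)/(9/2431) = 77/90

77/90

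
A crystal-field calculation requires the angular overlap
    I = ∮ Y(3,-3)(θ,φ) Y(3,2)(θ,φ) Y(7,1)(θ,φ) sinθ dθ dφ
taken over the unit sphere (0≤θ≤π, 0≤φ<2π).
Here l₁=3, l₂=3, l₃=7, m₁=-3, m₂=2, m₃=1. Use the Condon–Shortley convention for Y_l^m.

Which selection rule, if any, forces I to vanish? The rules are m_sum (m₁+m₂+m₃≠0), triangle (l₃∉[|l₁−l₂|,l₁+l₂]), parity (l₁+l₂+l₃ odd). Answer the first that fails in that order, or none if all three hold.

triangle

m₁+m₂+m₃ = -3 + 2 + 1 = 0  ✓
triangle: |3−3|=0 ≤ l₃=7 ≤ 3+3=6  ✗
parity: l₁+l₂+l₃ = 13 is odd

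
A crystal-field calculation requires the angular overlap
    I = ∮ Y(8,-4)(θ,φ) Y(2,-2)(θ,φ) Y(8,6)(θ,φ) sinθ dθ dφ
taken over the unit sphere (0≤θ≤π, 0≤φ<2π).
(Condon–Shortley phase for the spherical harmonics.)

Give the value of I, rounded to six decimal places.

Rules hold: Σm=0, L=18 even, 6≤8≤10.
N = 17·5·17 = 1445
Δ = 2!·14!·2!/19! = 1/348840
Racah Σ t=0..2: t=0:+1/116121600 t=1:−1/25401600 t=2:+1/116121600 = -1/45158400
⇒ 3j(8 2 8; 0 0 0)² = 24/1615, sgn -1
Racah Σ t=0..0: t=0:+1/3832012800 = 1/3832012800
⇒ 3j(8 2 8; -4 -2 6)² = 91/9690, sgn +1
4πI² = N·(3j₀)²·(3jₘ)² = 364/1805
I = -1·√(0.201662/4π) = -0.12667974

-0.126680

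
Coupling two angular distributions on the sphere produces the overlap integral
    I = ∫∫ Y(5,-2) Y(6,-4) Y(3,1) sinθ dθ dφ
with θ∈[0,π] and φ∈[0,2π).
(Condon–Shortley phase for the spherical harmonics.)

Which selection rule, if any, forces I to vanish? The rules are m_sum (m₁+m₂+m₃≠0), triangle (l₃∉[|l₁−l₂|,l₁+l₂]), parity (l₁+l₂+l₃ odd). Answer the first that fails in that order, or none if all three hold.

m₁+m₂+m₃ = -2 − 4 + 1 = -5  ✗
triangle: |5−6|=1 ≤ l₃=3 ≤ 5+6=11
parity: l₁+l₂+l₃ = 14 is even

m_sum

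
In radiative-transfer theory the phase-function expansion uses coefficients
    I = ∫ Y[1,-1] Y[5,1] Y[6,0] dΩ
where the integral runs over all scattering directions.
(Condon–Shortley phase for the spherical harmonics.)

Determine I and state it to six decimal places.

m-sum 0 ✓  L=12 even ✓  4≤6≤6 ✓
Π(2lᵢ+1) = 3×11×13 = 429
triangle coeff Δ(1,5,6) = 1/858
Σ_t [0,0]: t=0:+1/14400 = 1/14400
(3j)²=6/143 [(1 5 6; 0 0 0)], sign=+1
Σ_t [0,0]: t=0:+1/34560 = 1/34560
(3j)²=5/286 [(1 5 6; -1 1 0)], sign=+1
⇒ 4πI² = 45/143
I = (+1)√(45/143/(4π)) = 0.15824621

0.158246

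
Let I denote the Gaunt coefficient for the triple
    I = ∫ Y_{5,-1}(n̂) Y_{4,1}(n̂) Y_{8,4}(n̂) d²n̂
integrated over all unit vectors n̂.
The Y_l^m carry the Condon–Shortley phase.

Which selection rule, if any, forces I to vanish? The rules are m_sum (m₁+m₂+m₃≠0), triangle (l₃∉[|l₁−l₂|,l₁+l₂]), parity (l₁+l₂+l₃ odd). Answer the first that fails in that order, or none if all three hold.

m_sum

azimuthal sum: -1 + 1 + 4 = 4  ✗
1 ≤ 8 ≤ 9 (triangle on l)
L = 5 + 4 + 8 = 17 (odd)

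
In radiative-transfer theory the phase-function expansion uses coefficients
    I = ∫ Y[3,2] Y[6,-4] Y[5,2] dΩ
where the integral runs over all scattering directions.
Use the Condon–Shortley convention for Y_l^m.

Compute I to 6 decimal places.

Checks pass: Σm=0; 14 even; l₃=5∈[3,9].
(2·3+1)(2·6+1)(2·5+1) = 1001
Δ: 4! 2! 8! / 15! → 1/675675
sum: t=1:−1/8640 t=2:+1/2304 t=3:−1/8640 = 7/34560
3j²(3 6 5; 0 0 0) = Δ·Π!·Σ² = 7/429  (sign -1)
sum: t=0:+1/34560 t=1:−1/60480 = 1/80640
3j²(3 6 5; 2 -4 2) = Δ·Π!·Σ² = 6/1001  (sign -1)
combine: 4πI² = 1001·7/429·6/1001 = 14/143
take √, sign +1: I = 0.08826552

0.088266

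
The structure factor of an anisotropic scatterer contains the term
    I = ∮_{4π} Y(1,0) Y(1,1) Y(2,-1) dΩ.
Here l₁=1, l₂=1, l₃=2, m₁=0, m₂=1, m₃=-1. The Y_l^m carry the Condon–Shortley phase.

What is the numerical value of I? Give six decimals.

-0.218510

Checks pass: Σm=0; 4 even; l₃=2∈[0,2].
(2·1+1)(2·1+1)(2·2+1) = 45
Δ: 0! 2! 2! / 5! → 1/30
sum: t=0:+1/1 = 1/1
3j²(1 1 2; 0 0 0) = Δ·Π!·Σ² = 2/15  (sign +1)
sum: t=0:+1/2 = 1/2
3j²(1 1 2; 0 1 -1) = Δ·Π!·Σ² = 1/10  (sign -1)
combine: 4πI² = 45·2/15·1/10 = 3/5
take √, sign -1: I = -0.21850969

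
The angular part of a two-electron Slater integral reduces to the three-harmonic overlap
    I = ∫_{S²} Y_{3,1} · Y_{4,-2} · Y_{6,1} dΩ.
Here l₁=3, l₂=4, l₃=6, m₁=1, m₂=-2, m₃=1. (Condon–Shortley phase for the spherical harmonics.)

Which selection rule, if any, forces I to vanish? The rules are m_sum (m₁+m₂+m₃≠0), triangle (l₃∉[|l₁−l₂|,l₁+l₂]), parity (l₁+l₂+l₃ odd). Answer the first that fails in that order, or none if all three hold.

parity

azimuthal sum: 1 − 2 + 1 = 0  ✓
1 ≤ 6 ≤ 7 (triangle on l)  ✓
L = 3 + 4 + 6 = 13 (odd)  ✗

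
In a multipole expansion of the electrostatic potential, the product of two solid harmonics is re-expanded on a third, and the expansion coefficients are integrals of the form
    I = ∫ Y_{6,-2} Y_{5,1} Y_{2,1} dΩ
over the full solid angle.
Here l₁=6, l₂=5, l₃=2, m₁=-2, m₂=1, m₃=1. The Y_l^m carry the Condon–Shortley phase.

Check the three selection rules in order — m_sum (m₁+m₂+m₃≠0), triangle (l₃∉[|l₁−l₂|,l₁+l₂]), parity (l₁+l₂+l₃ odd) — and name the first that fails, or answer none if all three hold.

Σmᵢ = 0  ✓
l₃∈[|l₁−l₂|,l₁+l₂]=[1,11], have l₃=2  ✓
Σlᵢ = 13 ⇒ odd  ✗

parity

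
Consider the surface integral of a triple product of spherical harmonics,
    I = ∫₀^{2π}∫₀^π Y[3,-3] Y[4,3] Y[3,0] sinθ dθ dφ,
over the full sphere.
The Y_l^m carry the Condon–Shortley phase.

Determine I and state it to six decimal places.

0.203551

Checks pass: Σm=0; 10 even; l₃=3∈[1,7].
(2·3+1)(2·4+1)(2·3+1) = 441
Δ: 4! 2! 4! / 11! → 1/34650
sum: t=1:−1/72 t=2:+1/16 t=3:−1/72 = 5/144
3j²(3 4 3; 0 0 0) = Δ·Π!·Σ² = 2/77  (sign -1)
sum: t=4:+1/288 = 1/288
3j²(3 4 3; -3 3 0) = Δ·Π!·Σ² = 1/22  (sign -1)
combine: 4πI² = 441·2/77·1/22 = 63/121
take √, sign +1: I = 0.20355073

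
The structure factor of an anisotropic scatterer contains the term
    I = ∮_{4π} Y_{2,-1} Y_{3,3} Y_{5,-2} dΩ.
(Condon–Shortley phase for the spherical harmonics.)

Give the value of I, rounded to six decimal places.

0.063396

m-sum 0 ✓  L=10 even ✓  1≤5≤5 ✓
Π(2lᵢ+1) = 5×7×11 = 385
triangle coeff Δ(2,3,5) = 1/2310
Σ_t [0,0]: t=0:+1/144 = 1/144
(3j)²=10/231 [(2 3 5; 0 0 0)], sign=-1
Σ_t [0,0]: t=0:+1/4320 = 1/4320
(3j)²=1/330 [(2 3 5; -1 3 -2)], sign=-1
⇒ 4πI² = 5/99
I = (+1)√(5/99/(4π)) = 0.06339609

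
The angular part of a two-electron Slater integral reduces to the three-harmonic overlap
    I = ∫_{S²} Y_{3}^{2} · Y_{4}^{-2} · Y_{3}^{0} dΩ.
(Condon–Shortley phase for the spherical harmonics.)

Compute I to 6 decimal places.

m-sum 0 ✓  L=10 even ✓  1≤3≤7 ✓
Π(2lᵢ+1) = 7×9×7 = 441
triangle coeff Δ(3,4,3) = 1/34650
Σ_t [1,3]: t=1:−1/72 t=2:+1/16 t=3:−1/72 = 5/144
(3j)²=2/77 [(3 4 3; 0 0 0)], sign=-1
Σ_t [0,1]: t=0:+1/96 t=1:−1/72 = -1/288
(3j)²=1/462 [(3 4 3; 2 -2 0)], sign=+1
⇒ 4πI² = 3/121
I = (-1)√(3/121/(4π)) = -0.04441841

-0.044418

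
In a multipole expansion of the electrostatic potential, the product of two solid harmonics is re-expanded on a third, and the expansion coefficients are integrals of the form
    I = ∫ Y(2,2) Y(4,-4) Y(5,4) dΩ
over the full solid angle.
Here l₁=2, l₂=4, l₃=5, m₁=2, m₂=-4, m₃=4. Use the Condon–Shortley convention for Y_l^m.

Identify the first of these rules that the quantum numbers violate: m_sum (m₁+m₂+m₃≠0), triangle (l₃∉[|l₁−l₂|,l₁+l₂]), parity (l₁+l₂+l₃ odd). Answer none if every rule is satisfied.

m_sum

Σmᵢ = 2  ✗
l₃∈[|l₁−l₂|,l₁+l₂]=[2,6], have l₃=5
Σlᵢ = 11 ⇒ odd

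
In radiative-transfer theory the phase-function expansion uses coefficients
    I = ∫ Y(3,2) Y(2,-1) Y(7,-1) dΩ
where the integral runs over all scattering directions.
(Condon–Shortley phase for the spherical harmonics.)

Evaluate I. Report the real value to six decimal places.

|3−2|≤7≤3+2 violated ⇒ I = 0

0.000000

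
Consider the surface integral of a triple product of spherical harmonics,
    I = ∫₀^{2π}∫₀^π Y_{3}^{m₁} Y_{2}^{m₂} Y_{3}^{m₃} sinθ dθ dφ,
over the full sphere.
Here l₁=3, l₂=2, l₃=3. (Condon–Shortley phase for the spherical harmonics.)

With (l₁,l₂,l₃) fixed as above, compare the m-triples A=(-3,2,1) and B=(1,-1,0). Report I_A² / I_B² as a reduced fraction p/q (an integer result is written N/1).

Same 3,2,3: normalisation and zero-m 3j drop out of the ratio.
A: Δ: 2! 4! 2! / 9! → 1/3780; sum: t=2:+1/96 = 1/96; 3j²(3 2 3; -3 2 1) = Δ·Π!·Σ² = 1/42  (sign +1)
B: Δ: 2! 4! 2! / 9! → 1/3780; sum: t=0:+1/8 t=1:−1/12 = 1/24; 3j²(3 2 3; 1 -1 0) = Δ·Π!·Σ² = 1/210  (sign -1)
I_A²/I_B² = (1/42)/(1/210) = 5/1

5/1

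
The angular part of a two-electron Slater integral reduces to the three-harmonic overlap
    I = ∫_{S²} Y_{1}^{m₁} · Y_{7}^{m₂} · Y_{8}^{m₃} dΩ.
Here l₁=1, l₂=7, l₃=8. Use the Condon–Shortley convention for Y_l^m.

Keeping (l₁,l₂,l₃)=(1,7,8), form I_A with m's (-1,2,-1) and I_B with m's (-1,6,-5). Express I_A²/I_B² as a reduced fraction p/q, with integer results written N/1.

Same 1,7,8: normalisation and zero-m 3j drop out of the ratio.
A: Δ: 0! 2! 14! / 17! → 1/2040; sum: t=0:+1/87091200 = 1/87091200; 3j²(1 7 8; -1 2 -1) = Δ·Π!·Σ² = 7/680  (sign -1)
B: Δ: 0! 2! 14! / 17! → 1/2040; sum: t=0:+1/12454041600 = 1/12454041600; 3j²(1 7 8; -1 6 -5) = Δ·Π!·Σ² = 1/680  (sign -1)
I_A²/I_B² = (7/680)/(1/680) = 7/1

7/1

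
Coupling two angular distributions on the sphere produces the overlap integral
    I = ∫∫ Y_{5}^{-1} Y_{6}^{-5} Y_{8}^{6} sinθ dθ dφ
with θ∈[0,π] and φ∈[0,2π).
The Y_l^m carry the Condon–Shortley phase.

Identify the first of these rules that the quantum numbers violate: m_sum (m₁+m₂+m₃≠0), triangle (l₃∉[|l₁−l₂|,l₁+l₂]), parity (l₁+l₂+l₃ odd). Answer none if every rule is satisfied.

parity

m₁+m₂+m₃ = -1 − 5 + 6 = 0  ✓
triangle: |5−6|=1 ≤ l₃=8 ≤ 5+6=11  ✓
parity: l₁+l₂+l₃ = 19 is odd  ✗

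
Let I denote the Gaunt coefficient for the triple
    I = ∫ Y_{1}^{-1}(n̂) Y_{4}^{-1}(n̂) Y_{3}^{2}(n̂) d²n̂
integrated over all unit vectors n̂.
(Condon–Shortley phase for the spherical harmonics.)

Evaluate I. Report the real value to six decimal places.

m-sum 0 ✓  L=8 even ✓  3≤3≤5 ✓
Π(2lᵢ+1) = 3×9×7 = 189
triangle coeff Δ(1,4,3) = 1/252
Σ_t [1,1]: t=1:−1/36 = -1/36
(3j)²=4/63 [(1 4 3; 0 0 0)], sign=+1
Σ_t [2,2]: t=2:+1/240 = 1/240
(3j)²=1/84 [(1 4 3; -1 -1 2)], sign=-1
⇒ 4πI² = 1/7
I = (-1)√(1/7/(4π)) = -0.10662181

-0.106622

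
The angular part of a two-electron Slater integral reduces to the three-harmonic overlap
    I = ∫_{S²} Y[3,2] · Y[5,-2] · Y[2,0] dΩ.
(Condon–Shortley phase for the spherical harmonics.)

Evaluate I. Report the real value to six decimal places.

0.190188

Checks pass: Σm=0; 10 even; l₃=2∈[2,8].
(2·3+1)(2·5+1)(2·2+1) = 385
Δ: 6! 0! 4! / 11! → 1/2310
sum: t=3:−1/144 = -1/144
3j²(3 5 2; 0 0 0) = Δ·Π!·Σ² = 10/231  (sign -1)
sum: t=1:−1/480 = -1/480
3j²(3 5 2; 2 -2 0) = Δ·Π!·Σ² = 3/110  (sign -1)
combine: 4πI² = 385·10/231·3/110 = 5/11
take √, sign +1: I = 0.19018827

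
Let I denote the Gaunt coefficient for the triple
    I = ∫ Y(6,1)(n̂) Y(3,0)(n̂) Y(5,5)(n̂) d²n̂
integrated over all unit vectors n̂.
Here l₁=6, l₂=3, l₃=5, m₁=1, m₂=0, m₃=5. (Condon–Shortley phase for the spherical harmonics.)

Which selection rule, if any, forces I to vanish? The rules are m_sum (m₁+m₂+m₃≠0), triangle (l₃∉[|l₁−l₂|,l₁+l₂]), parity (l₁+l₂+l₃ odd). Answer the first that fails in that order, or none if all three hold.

m_sum

azimuthal sum: 1 + 0 + 5 = 6  ✗
3 ≤ 5 ≤ 9 (triangle on l)
L = 6 + 3 + 5 = 14 (even)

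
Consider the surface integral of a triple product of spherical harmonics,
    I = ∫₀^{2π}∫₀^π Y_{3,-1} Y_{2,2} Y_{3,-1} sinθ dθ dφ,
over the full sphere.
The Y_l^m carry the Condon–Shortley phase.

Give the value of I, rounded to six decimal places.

Checks pass: Σm=0; 8 even; l₃=3∈[1,5].
(2·3+1)(2·2+1)(2·3+1) = 245
Δ: 2! 4! 2! / 9! → 1/3780
sum: t=0:+1/24 t=1:−1/4 t=2:+1/24 = -1/6
3j²(3 2 3; 0 0 0) = Δ·Π!·Σ² = 4/105  (sign +1)
sum: t=2:+1/16 = 1/16
3j²(3 2 3; -1 2 -1) = Δ·Π!·Σ² = 2/35  (sign +1)
combine: 4πI² = 245·4/105·2/35 = 8/15
take √, sign +1: I = 0.20601291

0.206013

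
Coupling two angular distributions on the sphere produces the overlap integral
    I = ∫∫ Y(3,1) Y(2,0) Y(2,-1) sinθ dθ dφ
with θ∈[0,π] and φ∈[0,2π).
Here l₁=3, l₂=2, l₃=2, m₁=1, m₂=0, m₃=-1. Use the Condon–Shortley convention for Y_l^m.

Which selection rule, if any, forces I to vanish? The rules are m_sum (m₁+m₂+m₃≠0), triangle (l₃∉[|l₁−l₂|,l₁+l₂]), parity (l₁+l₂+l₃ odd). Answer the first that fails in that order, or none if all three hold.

parity

m₁+m₂+m₃ = 1 + 0 − 1 = 0  ✓
triangle: |3−2|=1 ≤ l₃=2 ≤ 3+2=5  ✓
parity: l₁+l₂+l₃ = 7 is odd  ✗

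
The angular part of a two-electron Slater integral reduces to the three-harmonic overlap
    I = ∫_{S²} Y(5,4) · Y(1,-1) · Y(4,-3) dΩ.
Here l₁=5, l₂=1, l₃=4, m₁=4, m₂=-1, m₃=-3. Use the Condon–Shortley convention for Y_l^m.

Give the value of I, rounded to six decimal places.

0.294638

Rules hold: Σm=0, L=10 even, 4≤4≤6.
N = 11·3·9 = 297
Δ = 2!·8!·0!/11! = 1/495
Racah Σ t=1..1: t=1:−1/576 = -1/576
⇒ 3j(5 1 4; 0 0 0)² = 5/99, sgn -1
Racah Σ t=0..0: t=0:+1/10080 = 1/10080
⇒ 3j(5 1 4; 4 -1 -3)² = 4/55, sgn -1
4πI² = N·(3j₀)²·(3jₘ)² = 12/11
I = +1·√(1.09091/4π) = 0.29463840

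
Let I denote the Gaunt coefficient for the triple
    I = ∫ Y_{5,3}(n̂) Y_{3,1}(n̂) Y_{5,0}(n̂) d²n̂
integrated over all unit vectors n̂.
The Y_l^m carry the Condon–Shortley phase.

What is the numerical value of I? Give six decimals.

m-sum = 3 + 1 + 0 = 4 ≠ 0 ⇒ I = 0

0.000000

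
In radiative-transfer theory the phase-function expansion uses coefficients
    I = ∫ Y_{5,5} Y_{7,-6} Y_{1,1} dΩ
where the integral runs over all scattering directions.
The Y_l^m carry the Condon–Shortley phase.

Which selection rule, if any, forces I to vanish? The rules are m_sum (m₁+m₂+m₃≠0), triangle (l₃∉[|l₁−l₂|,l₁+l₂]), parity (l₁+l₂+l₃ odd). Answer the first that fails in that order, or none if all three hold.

triangle

azimuthal sum: 5 − 6 + 1 = 0  ✓
2 ≤ 1 ≤ 12 (triangle on l)  ✗
L = 5 + 7 + 1 = 13 (odd)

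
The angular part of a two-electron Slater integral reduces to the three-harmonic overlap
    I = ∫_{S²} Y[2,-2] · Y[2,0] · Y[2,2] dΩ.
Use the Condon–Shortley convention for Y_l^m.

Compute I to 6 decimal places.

-0.180224

Rules hold: Σm=0, L=6 even, 0≤2≤4.
N = 5·5·5 = 125
Δ = 2!·2!·2!/7! = 1/630
Racah Σ t=0..2: t=0:+1/8 t=1:−1/1 t=2:+1/8 = -3/4
⇒ 3j(2 2 2; 0 0 0)² = 2/35, sgn -1
Racah Σ t=2..2: t=2:+1/8 = 1/8
⇒ 3j(2 2 2; -2 0 2)² = 2/35, sgn +1
4πI² = N·(3j₀)²·(3jₘ)² = 20/49
I = -1·√(0.408163/4π) = -0.18022375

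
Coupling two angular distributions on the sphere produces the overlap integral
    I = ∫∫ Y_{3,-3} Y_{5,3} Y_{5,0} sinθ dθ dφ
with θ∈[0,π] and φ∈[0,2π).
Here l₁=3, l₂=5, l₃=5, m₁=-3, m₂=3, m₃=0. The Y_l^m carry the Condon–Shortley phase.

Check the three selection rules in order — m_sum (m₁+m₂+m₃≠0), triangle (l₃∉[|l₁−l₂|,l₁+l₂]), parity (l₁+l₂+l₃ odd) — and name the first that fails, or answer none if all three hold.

m₁+m₂+m₃ = -3 + 3 + 0 = 0  ✓
triangle: |3−5|=2 ≤ l₃=5 ≤ 3+5=8  ✓
parity: l₁+l₂+l₃ = 13 is odd  ✗

parity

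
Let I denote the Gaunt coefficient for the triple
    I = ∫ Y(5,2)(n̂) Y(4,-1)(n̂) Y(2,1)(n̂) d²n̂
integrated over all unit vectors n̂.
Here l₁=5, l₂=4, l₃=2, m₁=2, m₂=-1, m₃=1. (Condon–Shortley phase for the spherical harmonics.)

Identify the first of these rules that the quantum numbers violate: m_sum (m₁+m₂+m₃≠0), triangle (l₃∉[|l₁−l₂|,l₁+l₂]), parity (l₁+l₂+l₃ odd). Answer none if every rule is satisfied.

m_sum

m₁+m₂+m₃ = 2 − 1 + 1 = 2  ✗
triangle: |5−4|=1 ≤ l₃=2 ≤ 5+4=9
parity: l₁+l₂+l₃ = 11 is odd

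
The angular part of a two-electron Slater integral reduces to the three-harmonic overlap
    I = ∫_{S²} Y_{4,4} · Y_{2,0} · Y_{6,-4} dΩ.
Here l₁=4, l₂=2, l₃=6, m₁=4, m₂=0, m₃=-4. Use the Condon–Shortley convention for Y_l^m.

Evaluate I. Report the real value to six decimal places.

m-sum 0 ✓  L=12 even ✓  2≤6≤6 ✓
Π(2lᵢ+1) = 9×5×13 = 585
triangle coeff Δ(4,2,6) = 1/6435
Σ_t [0,0]: t=0:+1/2304 = 1/2304
(3j)²=5/143 [(4 2 6; 0 0 0)], sign=+1
Σ_t [0,0]: t=0:+1/161280 = 1/161280
(3j)²=1/143 [(4 2 6; 4 0 -4)], sign=+1
⇒ 4πI² = 225/1573
I = (+1)√(225/1573/(4π)) = 0.10668957

0.106690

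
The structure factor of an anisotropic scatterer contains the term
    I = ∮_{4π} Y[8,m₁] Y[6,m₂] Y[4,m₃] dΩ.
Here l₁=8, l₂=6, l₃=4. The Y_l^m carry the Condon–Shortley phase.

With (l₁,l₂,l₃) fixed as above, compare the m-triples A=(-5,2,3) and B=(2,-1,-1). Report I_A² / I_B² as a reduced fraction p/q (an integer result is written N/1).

l's match ⇒ only the (l;m) 3-j factors differ between A and B.
A: triangle coeff Δ(8,6,4) = 1/23279256; Σ_t [7,8]: t=7:−1/21772800 t=8:+1/19353600 = 1/174182400; (3j)²=1/3876 [(8 6 4; -5 2 3)], sign=-1
B: triangle coeff Δ(8,6,4) = 1/23279256; Σ_t [3,5]: t=3:−1/2177280 t=4:+1/829440 t=5:−1/3456000 = 199/435456000; (3j)²=39601/3879876 [(8 6 4; 2 -1 -1)], sign=-1
I_A²/I_B² = (1/3876)/(39601/3879876) = 1001/39601

1001/39601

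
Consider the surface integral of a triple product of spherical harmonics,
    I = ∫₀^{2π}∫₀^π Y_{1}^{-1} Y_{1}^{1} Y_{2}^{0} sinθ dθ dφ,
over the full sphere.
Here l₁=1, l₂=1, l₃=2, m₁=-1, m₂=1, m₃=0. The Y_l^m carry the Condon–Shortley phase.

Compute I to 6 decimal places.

0.126157

m-sum 0 ✓  L=4 even ✓  0≤2≤2 ✓
Π(2lᵢ+1) = 3×3×5 = 45
triangle coeff Δ(1,1,2) = 1/30
Σ_t [0,0]: t=0:+1/1 = 1/1
(3j)²=2/15 [(1 1 2; 0 0 0)], sign=+1
Σ_t [0,0]: t=0:+1/4 = 1/4
(3j)²=1/30 [(1 1 2; -1 1 0)], sign=+1
⇒ 4πI² = 1/5
I = (+1)√(1/5/(4π)) = 0.12615663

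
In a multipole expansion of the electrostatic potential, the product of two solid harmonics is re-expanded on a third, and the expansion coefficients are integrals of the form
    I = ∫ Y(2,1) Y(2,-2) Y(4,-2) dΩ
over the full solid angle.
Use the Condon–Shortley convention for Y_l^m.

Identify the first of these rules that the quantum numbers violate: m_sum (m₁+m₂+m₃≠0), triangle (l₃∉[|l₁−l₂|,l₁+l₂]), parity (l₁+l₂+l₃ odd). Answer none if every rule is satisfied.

m_sum

azimuthal sum: 1 − 2 − 2 = -3  ✗
0 ≤ 4 ≤ 4 (triangle on l)
L = 2 + 2 + 4 = 8 (even)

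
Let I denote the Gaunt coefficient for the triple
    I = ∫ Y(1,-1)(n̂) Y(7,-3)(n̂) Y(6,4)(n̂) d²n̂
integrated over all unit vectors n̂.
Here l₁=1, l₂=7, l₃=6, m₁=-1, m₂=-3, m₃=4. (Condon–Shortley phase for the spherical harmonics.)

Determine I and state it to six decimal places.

Checks pass: Σm=0; 14 even; l₃=6∈[6,8].
(2·1+1)(2·7+1)(2·6+1) = 585
Δ: 2! 0! 12! / 15! → 1/1365
sum: t=1:−1/518400 = -1/518400
3j²(1 7 6; 0 0 0) = Δ·Π!·Σ² = 7/195  (sign -1)
sum: t=2:+1/14515200 = 1/14515200
3j²(1 7 6; -1 -3 4) = Δ·Π!·Σ² = 2/455  (sign +1)
combine: 4πI² = 585·7/195·2/455 = 6/65
take √, sign -1: I = -0.08570655

-0.085707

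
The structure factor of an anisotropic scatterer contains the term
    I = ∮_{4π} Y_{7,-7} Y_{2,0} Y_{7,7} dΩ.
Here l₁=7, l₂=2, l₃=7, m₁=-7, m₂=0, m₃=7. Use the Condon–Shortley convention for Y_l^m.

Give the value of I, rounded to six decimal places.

0.259734

Rules hold: Σm=0, L=16 even, 5≤7≤9.
N = 15·5·15 = 1125
Δ = 2!·12!·2!/17! = 1/185640
Racah Σ t=0..2: t=0:+1/2419200 t=1:−1/518400 t=2:+1/2419200 = -1/907200
⇒ 3j(7 2 7; 0 0 0)² = 56/3315, sgn +1
Racah Σ t=2..2: t=2:+1/1916006400 = 1/1916006400
⇒ 3j(7 2 7; -7 0 7)² = 91/2040, sgn +1
4πI² = N·(3j₀)²·(3jₘ)² = 245/289
I = +1·√(0.847751/4π) = 0.25973423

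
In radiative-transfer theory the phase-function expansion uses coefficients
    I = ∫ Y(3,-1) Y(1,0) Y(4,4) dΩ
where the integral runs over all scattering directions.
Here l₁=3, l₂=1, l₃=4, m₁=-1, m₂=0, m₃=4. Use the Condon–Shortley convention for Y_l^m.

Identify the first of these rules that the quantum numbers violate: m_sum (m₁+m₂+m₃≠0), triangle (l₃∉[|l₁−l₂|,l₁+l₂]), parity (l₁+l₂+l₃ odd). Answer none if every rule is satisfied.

m₁+m₂+m₃ = -1 + 0 + 4 = 3  ✗
triangle: |3−1|=2 ≤ l₃=4 ≤ 3+1=4
parity: l₁+l₂+l₃ = 8 is even

m_sum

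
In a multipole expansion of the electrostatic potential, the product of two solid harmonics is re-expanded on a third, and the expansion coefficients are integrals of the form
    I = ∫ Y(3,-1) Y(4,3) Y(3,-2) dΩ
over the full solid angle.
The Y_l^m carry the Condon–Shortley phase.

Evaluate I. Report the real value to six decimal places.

-0.095955

Checks pass: Σm=0; 10 even; l₃=3∈[1,7].
(2·3+1)(2·4+1)(2·3+1) = 441
Δ: 4! 2! 4! / 11! → 1/34650
sum: t=1:−1/72 t=2:+1/16 t=3:−1/72 = 5/144
3j²(3 4 3; 0 0 0) = Δ·Π!·Σ² = 2/77  (sign -1)
sum: t=3:−1/144 t=4:+1/288 = -1/288
3j²(3 4 3; -1 3 -2) = Δ·Π!·Σ² = 1/99  (sign +1)
combine: 4πI² = 441·2/77·1/99 = 14/121
take √, sign -1: I = -0.09595473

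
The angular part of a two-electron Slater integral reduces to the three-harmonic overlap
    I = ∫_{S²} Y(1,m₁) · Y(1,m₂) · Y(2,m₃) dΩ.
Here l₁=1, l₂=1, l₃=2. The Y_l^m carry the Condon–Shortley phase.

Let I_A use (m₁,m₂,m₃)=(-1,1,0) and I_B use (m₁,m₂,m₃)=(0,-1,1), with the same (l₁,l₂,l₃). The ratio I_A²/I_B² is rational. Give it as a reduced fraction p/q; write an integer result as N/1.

Same 1,1,2: normalisation and zero-m 3j drop out of the ratio.
A: Δ: 0! 2! 2! / 5! → 1/30; sum: t=0:+1/4 = 1/4; 3j²(1 1 2; -1 1 0) = Δ·Π!·Σ² = 1/30  (sign +1)
B: Δ: 0! 2! 2! / 5! → 1/30; sum: t=0:+1/2 = 1/2; 3j²(1 1 2; 0 -1 1) = Δ·Π!·Σ² = 1/10  (sign -1)
I_A²/I_B² = (1/30)/(1/10) = 1/3

1/3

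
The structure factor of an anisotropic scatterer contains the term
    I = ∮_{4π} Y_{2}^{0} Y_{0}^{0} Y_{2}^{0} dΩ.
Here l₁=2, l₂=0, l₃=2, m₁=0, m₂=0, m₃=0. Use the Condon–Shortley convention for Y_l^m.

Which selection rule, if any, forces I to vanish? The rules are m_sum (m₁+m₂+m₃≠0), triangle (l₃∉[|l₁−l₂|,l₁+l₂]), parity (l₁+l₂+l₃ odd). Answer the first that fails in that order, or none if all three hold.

azimuthal sum: 0 + 0 + 0 = 0  ✓
2 ≤ 2 ≤ 2 (triangle on l)  ✓
L = 2 + 0 + 2 = 4 (even)  ✓

none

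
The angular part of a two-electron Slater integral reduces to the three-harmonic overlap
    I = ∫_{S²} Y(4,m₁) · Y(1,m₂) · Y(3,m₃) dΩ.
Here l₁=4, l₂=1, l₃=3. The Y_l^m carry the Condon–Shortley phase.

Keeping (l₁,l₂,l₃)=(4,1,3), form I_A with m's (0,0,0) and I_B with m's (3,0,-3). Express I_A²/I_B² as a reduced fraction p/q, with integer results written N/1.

16/7

l's match ⇒ only the (l;m) 3-j factors differ between A and B.
A: triangle coeff Δ(4,1,3) = 1/252; Σ_t [1,1]: t=1:−1/36 = -1/36; (3j)²=4/63 [(4 1 3; 0 0 0)], sign=+1
B: triangle coeff Δ(4,1,3) = 1/252; Σ_t [1,1]: t=1:−1/720 = -1/720; (3j)²=1/36 [(4 1 3; 3 0 -3)], sign=-1
I_A²/I_B² = (4/63)/(1/36) = 16/7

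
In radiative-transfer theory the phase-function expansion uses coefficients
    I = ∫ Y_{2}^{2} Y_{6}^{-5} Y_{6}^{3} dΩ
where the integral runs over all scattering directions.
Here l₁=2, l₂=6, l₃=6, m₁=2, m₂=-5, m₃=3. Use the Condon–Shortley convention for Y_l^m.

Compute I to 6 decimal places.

Checks pass: Σm=0; 14 even; l₃=6∈[4,8].
(2·2+1)(2·6+1)(2·6+1) = 845
Δ: 2! 2! 10! / 15! → 1/90090
sum: t=0:+1/69120 t=1:−1/14400 t=2:+1/69120 = -7/172800
3j²(2 6 6; 0 0 0) = Δ·Π!·Σ² = 14/715  (sign -1)
sum: t=0:+1/1451520 = 1/1451520
3j²(2 6 6; 2 -5 3) = Δ·Π!·Σ² = 1/91  (sign -1)
combine: 4πI² = 845·14/715·1/91 = 2/11
take √, sign +1: I = 0.12028562

0.120286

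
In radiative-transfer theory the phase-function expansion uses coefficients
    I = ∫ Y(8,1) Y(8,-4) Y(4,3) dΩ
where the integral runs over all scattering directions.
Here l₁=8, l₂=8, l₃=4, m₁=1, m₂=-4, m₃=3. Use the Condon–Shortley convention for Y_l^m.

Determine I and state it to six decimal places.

-0.127049

Checks pass: Σm=0; 20 even; l₃=4∈[0,16].
(2·8+1)(2·8+1)(2·4+1) = 2601
Δ: 12! 4! 4! / 21! → 1/185175900
sum: t=4:+1/557383680 t=5:−1/21772800 t=6:+1/8294400 t=7:−1/21772800 t=8:+1/557383680 = 1/30965760
3j²(8 8 4; 0 0 0) = Δ·Π!·Σ² = 36/4199  (sign +1)
sum: t=3:−1/313528320 t=4:+1/139345920 = 1/250822656
3j²(8 8 4; 1 -4 3) = Δ·Π!·Σ² = 1375/151164  (sign -1)
combine: 4πI² = 2601·36/4199·1375/151164 = 12375/61009
take √, sign -1: I = -0.12704884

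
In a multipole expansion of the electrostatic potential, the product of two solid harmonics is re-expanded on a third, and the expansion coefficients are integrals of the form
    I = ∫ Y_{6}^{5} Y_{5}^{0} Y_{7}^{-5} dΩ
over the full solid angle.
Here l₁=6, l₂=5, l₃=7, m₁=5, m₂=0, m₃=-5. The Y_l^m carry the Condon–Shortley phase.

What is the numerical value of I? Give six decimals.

Checks pass: Σm=0; 18 even; l₃=7∈[1,11].
(2·6+1)(2·5+1)(2·7+1) = 2145
Δ: 4! 8! 6! / 19! → 1/174594420
sum: t=0:+1/4147200 t=1:−1/207360 t=2:+1/82944 t=3:−1/207360 t=4:+1/4147200 = 1/345600
3j²(6 5 7; 0 0 0) = Δ·Π!·Σ² = 420/46189  (sign -1)
sum: t=0:+1/14515200 t=1:−1/11612160 = -1/58060800
3j²(6 5 7; 5 0 -5) = Δ·Π!·Σ² = 55/58786  (sign -1)
combine: 4πI² = 2145·420/46189·55/58786 = 24750/1356277
take √, sign +1: I = 0.03810733

0.038107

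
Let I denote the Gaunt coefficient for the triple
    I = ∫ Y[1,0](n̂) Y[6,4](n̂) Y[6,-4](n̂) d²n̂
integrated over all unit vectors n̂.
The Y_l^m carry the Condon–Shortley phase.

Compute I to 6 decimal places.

l₁+l₂+l₃=13 is odd: 3j(l;000)=0 ⇒ I=0

0.000000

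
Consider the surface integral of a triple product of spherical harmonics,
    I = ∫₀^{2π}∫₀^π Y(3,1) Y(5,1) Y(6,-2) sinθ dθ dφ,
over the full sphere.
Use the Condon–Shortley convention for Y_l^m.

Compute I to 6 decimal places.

Checks pass: Σm=0; 14 even; l₃=6∈[2,8].
(2·3+1)(2·5+1)(2·6+1) = 1001
Δ: 2! 4! 8! / 15! → 1/675675
sum: t=0:+1/8640 t=1:−1/2304 t=2:+1/8640 = -7/34560
3j²(3 5 6; 0 0 0) = Δ·Π!·Σ² = 7/429  (sign -1)
sum: t=0:+1/11520 t=1:−1/4320 t=2:+1/27648 = -1/9216
3j²(3 5 6; 1 1 -2) = Δ·Π!·Σ² = 2/143  (sign -1)
combine: 4πI² = 1001·7/429·2/143 = 98/429
take √, sign +1: I = 0.13482780

0.134828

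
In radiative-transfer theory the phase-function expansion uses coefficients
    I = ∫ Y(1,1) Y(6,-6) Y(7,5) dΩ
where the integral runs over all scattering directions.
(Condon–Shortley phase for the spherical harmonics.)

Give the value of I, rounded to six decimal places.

Rules hold: Σm=0, L=14 even, 5≤7≤7.
N = 3·13·15 = 585
Δ = 0!·2!·12!/15! = 1/1365
Racah Σ t=0..0: t=0:+1/518400 = 1/518400
⇒ 3j(1 6 7; 0 0 0)² = 7/195, sgn -1
Racah Σ t=0..0: t=0:+1/958003200 = 1/958003200
⇒ 3j(1 6 7; 1 -6 5)² = 1/1365, sgn +1
4πI² = N·(3j₀)²·(3jₘ)² = 1/65
I = -1·√(0.0153846/4π) = -0.03498955

-0.034990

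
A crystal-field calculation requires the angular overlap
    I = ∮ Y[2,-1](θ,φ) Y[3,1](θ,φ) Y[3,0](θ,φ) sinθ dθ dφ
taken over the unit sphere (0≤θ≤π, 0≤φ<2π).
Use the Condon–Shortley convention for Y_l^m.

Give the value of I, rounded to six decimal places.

-0.059471

m-sum 0 ✓  L=8 even ✓  1≤3≤5 ✓
Π(2lᵢ+1) = 5×7×7 = 245
triangle coeff Δ(2,3,3) = 1/3780
Σ_t [0,2]: t=0:+1/24 t=1:−1/4 t=2:+1/24 = -1/6
(3j)²=4/105 [(2 3 3; 0 0 0)], sign=+1
Σ_t [1,2]: t=1:−1/12 t=2:+1/8 = 1/24
(3j)²=1/210 [(2 3 3; -1 1 0)], sign=-1
⇒ 4πI² = 2/45
I = (-1)√(2/45/(4π)) = -0.05947080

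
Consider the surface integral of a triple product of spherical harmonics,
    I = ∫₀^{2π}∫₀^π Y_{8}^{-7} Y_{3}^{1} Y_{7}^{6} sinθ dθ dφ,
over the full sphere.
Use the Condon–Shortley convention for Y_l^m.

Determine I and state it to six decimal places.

0.061743

m-sum 0 ✓  L=18 even ✓  5≤7≤11 ✓
Π(2lᵢ+1) = 17×7×15 = 1785
triangle coeff Δ(8,3,7) = 1/5290740
Σ_t [1,3]: t=1:−1/7257600 t=2:+1/2073600 t=3:−1/7257600 = 1/4838400
(3j)²=252/20995 [(8 3 7; 0 0 0)], sign=-1
Σ_t [3,4]: t=3:−1/2874009600 t=4:+1/1916006400 = 1/5748019200
(3j)²=13/5814 [(8 3 7; -7 1 6)], sign=-1
⇒ 4πI² = 294/6137
I = (+1)√(294/6137/(4π)) = 0.06174342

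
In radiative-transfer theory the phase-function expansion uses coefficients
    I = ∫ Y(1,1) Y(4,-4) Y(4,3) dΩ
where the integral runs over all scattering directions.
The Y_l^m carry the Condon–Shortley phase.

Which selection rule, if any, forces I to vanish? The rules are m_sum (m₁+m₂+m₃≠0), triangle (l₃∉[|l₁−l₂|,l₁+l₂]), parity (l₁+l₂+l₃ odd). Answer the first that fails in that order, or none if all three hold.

parity

m₁+m₂+m₃ = 1 − 4 + 3 = 0  ✓
triangle: |1−4|=3 ≤ l₃=4 ≤ 1+4=5  ✓
parity: l₁+l₂+l₃ = 9 is odd  ✗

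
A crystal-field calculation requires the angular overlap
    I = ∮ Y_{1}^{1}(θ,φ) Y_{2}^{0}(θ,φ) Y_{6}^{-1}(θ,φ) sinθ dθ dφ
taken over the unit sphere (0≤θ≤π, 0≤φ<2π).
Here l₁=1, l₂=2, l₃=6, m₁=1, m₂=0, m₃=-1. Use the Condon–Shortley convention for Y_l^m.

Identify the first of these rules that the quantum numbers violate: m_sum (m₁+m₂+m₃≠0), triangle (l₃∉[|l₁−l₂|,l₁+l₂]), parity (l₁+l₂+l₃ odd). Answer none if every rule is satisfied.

triangle

azimuthal sum: 1 + 0 − 1 = 0  ✓
1 ≤ 6 ≤ 3 (triangle on l)  ✗
L = 1 + 2 + 6 = 9 (odd)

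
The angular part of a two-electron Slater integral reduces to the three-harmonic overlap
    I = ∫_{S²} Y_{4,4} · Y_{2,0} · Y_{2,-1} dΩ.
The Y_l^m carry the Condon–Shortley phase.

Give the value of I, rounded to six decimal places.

0.000000

4 + 0 − 1 = 3 ≠ 0: azimuthal integral kills it; I = 0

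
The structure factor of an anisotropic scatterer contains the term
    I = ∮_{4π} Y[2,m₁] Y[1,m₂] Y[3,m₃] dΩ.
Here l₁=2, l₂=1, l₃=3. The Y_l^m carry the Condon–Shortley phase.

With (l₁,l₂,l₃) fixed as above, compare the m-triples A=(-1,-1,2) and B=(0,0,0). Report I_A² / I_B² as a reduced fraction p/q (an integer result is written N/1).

10/9

Same 2,1,3: normalisation and zero-m 3j drop out of the ratio.
A: Δ: 0! 4! 2! / 7! → 1/105; sum: t=0:+1/12 = 1/12; 3j²(2 1 3; -1 -1 2) = Δ·Π!·Σ² = 2/21  (sign -1)
B: Δ: 0! 4! 2! / 7! → 1/105; sum: t=0:+1/4 = 1/4; 3j²(2 1 3; 0 0 0) = Δ·Π!·Σ² = 3/35  (sign -1)
I_A²/I_B² = (2/21)/(3/35) = 10/9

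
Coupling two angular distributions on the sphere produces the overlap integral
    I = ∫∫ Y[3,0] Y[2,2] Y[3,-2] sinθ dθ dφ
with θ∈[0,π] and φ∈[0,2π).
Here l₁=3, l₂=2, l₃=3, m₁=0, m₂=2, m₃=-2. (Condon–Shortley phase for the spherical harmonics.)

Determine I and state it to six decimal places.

Checks pass: Σm=0; 8 even; l₃=3∈[1,5].
(2·3+1)(2·2+1)(2·3+1) = 245
Δ: 2! 4! 2! / 9! → 1/3780
sum: t=0:+1/24 t=1:−1/4 t=2:+1/24 = -1/6
3j²(3 2 3; 0 0 0) = Δ·Π!·Σ² = 4/105  (sign +1)
sum: t=2:+1/24 = 1/24
3j²(3 2 3; 0 2 -2) = Δ·Π!·Σ² = 1/21  (sign -1)
combine: 4πI² = 245·4/105·1/21 = 4/9
take √, sign -1: I = -0.18806319

-0.188063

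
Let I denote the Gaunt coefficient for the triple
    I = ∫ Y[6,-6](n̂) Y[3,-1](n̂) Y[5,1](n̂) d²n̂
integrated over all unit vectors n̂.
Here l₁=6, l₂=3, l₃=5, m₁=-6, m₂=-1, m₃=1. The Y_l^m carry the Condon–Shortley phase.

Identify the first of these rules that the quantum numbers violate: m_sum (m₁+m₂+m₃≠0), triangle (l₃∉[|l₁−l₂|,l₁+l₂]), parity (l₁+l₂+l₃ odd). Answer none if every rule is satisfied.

Σmᵢ = -6  ✗
l₃∈[|l₁−l₂|,l₁+l₂]=[3,9], have l₃=5
Σlᵢ = 14 ⇒ even

m_sum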